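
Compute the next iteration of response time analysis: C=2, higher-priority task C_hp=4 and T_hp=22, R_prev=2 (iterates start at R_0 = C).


R_next = C + ceil(R_prev / T_hp) * C_hp
ceil(2 / 22) = ceil(0.0909) = 1
Interference = 1 * 4 = 4
R_next = 2 + 4 = 6

6


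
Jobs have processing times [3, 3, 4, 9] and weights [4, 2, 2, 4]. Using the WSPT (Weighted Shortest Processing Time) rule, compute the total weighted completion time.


Compute p/w ratios and sort ascending (WSPT): [(3, 4), (3, 2), (4, 2), (9, 4)]
Compute weighted completion times:
  Job (p=3,w=4): C=3, w*C=4*3=12
  Job (p=3,w=2): C=6, w*C=2*6=12
  Job (p=4,w=2): C=10, w*C=2*10=20
  Job (p=9,w=4): C=19, w*C=4*19=76
Total weighted completion time = 120

120


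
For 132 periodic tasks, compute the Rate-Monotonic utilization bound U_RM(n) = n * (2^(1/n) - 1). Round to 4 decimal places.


Compute 2^(1/132) = 1.0052649263
Subtract 1: 1.0052649263 - 1 = 0.0052649263
Multiply by n: 132 * 0.0052649263 = 0.6949702716
Round to 4 dp: 0.6950

0.6950


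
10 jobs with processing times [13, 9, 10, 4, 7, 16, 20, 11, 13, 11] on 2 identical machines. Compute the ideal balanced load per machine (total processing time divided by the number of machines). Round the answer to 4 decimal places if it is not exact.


Total processing time = 13 + 9 + 10 + 4 + 7 + 16 + 20 + 11 + 13 + 11 = 114
Number of machines = 2
Ideal balanced load = 114 / 2 = 57.0

57.0


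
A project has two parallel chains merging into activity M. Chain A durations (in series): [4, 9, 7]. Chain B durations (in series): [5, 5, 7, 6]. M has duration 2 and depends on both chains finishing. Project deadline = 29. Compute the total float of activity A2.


Forward pass: ES(A2) = sum of predecessors on chain A = 4
EF = ES + duration = 4 + 9 = 13
Backward pass: LF(M) = deadline = 29; LS(M) = 29 - 2 = 27
LF(A2) = LS(M) - sum(successors on chain A) = 27 - 7 = 20
LS = LF - duration = 20 - 9 = 11
Total float = LS - ES = 11 - 4 = 7

7


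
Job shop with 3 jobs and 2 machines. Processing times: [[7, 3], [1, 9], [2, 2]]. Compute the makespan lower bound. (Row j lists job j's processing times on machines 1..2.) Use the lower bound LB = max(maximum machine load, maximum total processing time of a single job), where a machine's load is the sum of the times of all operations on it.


Machine loads:
  Machine 1: 7 + 1 + 2 = 10
  Machine 2: 3 + 9 + 2 = 14
Max machine load = 14
Job totals:
  Job 1: 10
  Job 2: 10
  Job 3: 4
Max job total = 10
Lower bound = max(14, 10) = 14

14


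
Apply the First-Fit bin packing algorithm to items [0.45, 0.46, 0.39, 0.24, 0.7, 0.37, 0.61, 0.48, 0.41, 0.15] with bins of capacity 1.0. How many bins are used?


Place items sequentially using First-Fit:
  Item 0.45 -> new Bin 1
  Item 0.46 -> Bin 1 (now 0.91)
  Item 0.39 -> new Bin 2
  Item 0.24 -> Bin 2 (now 0.63)
  Item 0.7 -> new Bin 3
  Item 0.37 -> Bin 2 (now 1.0)
  Item 0.61 -> new Bin 4
  Item 0.48 -> new Bin 5
  Item 0.41 -> Bin 5 (now 0.89)
  Item 0.15 -> Bin 3 (now 0.85)
Total bins used = 5

5


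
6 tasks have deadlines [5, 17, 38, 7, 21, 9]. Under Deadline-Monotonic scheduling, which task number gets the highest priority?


Sort tasks by relative deadline (ascending):
  Task 1: deadline = 5
  Task 4: deadline = 7
  Task 6: deadline = 9
  Task 2: deadline = 17
  Task 5: deadline = 21
  Task 3: deadline = 38
Priority order (highest first): [1, 4, 6, 2, 5, 3]
Highest priority task = 1

1


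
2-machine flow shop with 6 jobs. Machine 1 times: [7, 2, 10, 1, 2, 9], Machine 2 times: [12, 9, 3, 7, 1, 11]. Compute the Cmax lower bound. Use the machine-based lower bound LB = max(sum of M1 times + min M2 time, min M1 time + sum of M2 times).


LB1 = sum(M1 times) + min(M2 times) = 31 + 1 = 32
LB2 = min(M1 times) + sum(M2 times) = 1 + 43 = 44
Lower bound = max(LB1, LB2) = max(32, 44) = 44

44


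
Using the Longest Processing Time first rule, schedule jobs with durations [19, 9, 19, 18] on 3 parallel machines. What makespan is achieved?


Sort jobs in decreasing order (LPT): [19, 19, 18, 9]
Assign each job to the least loaded machine:
  Machine 1: jobs [19], load = 19
  Machine 2: jobs [19], load = 19
  Machine 3: jobs [18, 9], load = 27
Makespan = max load = 27

27


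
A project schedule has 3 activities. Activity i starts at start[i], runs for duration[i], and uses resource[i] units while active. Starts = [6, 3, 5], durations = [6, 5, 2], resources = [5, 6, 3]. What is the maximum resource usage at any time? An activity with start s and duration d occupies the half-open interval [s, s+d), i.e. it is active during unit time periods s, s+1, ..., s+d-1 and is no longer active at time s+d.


Each activity i is active on [start_i, start_i + duration_i).
Compute total resource usage per time slot:
  t=0: active resources = [], total = 0
  t=1: active resources = [], total = 0
  t=2: active resources = [], total = 0
  t=3: active resources = [6], total = 6
  t=4: active resources = [6], total = 6
  t=5: active resources = [6, 3], total = 9
  t=6: active resources = [5, 6, 3], total = 14
  t=7: active resources = [5, 6], total = 11
  t=8: active resources = [5], total = 5
  t=9: active resources = [5], total = 5
  t=10: active resources = [5], total = 5
  t=11: active resources = [5], total = 5
Peak resource demand = 14

14


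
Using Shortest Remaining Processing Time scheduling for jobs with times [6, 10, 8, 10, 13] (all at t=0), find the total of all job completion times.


Since all jobs arrive at t=0, SRPT equals SPT ordering.
SPT order: [6, 8, 10, 10, 13]
Completion times:
  Job 1: p=6, C=6
  Job 2: p=8, C=14
  Job 3: p=10, C=24
  Job 4: p=10, C=34
  Job 5: p=13, C=47
Total completion time = 6 + 14 + 24 + 34 + 47 = 125

125


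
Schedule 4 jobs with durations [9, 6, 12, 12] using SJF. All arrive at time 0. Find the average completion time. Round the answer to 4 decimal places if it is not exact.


SJF order (ascending): [6, 9, 12, 12]
Completion times:
  Job 1: burst=6, C=6
  Job 2: burst=9, C=15
  Job 3: burst=12, C=27
  Job 4: burst=12, C=39
Average completion = 87/4 = 21.75

21.75


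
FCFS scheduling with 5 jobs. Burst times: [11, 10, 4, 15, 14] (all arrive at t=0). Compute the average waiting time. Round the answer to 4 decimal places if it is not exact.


FCFS order (as given): [11, 10, 4, 15, 14]
Waiting times:
  Job 1: wait = 0
  Job 2: wait = 11
  Job 3: wait = 21
  Job 4: wait = 25
  Job 5: wait = 40
Sum of waiting times = 97
Average waiting time = 97/5 = 19.4

19.4


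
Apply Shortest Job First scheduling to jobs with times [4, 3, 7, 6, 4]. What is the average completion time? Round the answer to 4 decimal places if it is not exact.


SJF order (ascending): [3, 4, 4, 6, 7]
Completion times:
  Job 1: burst=3, C=3
  Job 2: burst=4, C=7
  Job 3: burst=4, C=11
  Job 4: burst=6, C=17
  Job 5: burst=7, C=24
Average completion = 62/5 = 12.4

12.4


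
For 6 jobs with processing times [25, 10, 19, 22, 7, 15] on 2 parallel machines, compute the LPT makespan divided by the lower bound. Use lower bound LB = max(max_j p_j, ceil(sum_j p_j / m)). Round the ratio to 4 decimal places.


LPT order: [25, 22, 19, 15, 10, 7]
Machine loads after assignment: [50, 48]
LPT makespan = 50
Lower bound = max(max_job, ceil(total/2)) = max(25, 49) = 49
Ratio = 50 / 49 = 1.0204

1.0204


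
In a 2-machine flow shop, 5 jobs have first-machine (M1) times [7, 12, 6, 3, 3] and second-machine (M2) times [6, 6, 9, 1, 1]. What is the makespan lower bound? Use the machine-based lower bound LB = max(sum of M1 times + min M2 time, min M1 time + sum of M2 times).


LB1 = sum(M1 times) + min(M2 times) = 31 + 1 = 32
LB2 = min(M1 times) + sum(M2 times) = 3 + 23 = 26
Lower bound = max(LB1, LB2) = max(32, 26) = 32

32


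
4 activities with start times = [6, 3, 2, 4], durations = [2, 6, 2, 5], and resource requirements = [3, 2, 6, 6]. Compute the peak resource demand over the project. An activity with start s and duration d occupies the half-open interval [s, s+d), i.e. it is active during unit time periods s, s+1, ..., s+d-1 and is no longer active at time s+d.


Each activity i is active on [start_i, start_i + duration_i).
Compute total resource usage per time slot:
  t=0: active resources = [], total = 0
  t=1: active resources = [], total = 0
  t=2: active resources = [6], total = 6
  t=3: active resources = [2, 6], total = 8
  t=4: active resources = [2, 6], total = 8
  t=5: active resources = [2, 6], total = 8
  t=6: active resources = [3, 2, 6], total = 11
  t=7: active resources = [3, 2, 6], total = 11
  t=8: active resources = [2, 6], total = 8
Peak resource demand = 11

11


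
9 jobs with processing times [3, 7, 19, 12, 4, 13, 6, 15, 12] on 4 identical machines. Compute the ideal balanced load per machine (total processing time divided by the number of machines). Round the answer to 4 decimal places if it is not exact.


Total processing time = 3 + 7 + 19 + 12 + 4 + 13 + 6 + 15 + 12 = 91
Number of machines = 4
Ideal balanced load = 91 / 4 = 22.75

22.75


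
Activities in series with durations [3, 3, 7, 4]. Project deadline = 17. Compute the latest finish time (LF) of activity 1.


LF(activity 1) = deadline - sum of successor durations
Successors: activities 2 through 4 with durations [3, 7, 4]
Sum of successor durations = 14
LF = 17 - 14 = 3

3


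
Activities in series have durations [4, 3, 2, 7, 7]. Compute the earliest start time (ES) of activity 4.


Activity 4 starts after activities 1 through 3 complete.
Predecessor durations: [4, 3, 2]
ES = 4 + 3 + 2 = 9

9


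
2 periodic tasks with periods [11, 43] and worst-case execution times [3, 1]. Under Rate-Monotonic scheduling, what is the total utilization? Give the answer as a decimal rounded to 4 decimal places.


Compute individual utilizations (exact fractions):
  Task 1: C/T = 3/11 (approx. 0.2727)
  Task 2: C/T = 1/43 (approx. 0.0233)
Total utilization U = 3/11 + 1/43 = 140/473
Rounded to 4 decimal places: U = 0.2960
RM (Liu & Layland) bound for 2 tasks = 0.828427; compare with U = 140/473 (approx. 0.295983)
U <= bound, so schedulable by RM sufficient condition.

0.2960


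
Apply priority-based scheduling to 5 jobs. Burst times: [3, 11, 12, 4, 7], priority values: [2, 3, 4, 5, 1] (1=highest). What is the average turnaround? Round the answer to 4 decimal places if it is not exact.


Sort by priority (ascending = highest first):
Order: [(1, 7), (2, 3), (3, 11), (4, 12), (5, 4)]
Completion times:
  Priority 1, burst=7, C=7
  Priority 2, burst=3, C=10
  Priority 3, burst=11, C=21
  Priority 4, burst=12, C=33
  Priority 5, burst=4, C=37
Average turnaround = 108/5 = 21.6

21.6


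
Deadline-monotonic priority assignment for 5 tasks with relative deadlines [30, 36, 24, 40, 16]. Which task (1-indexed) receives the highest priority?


Sort tasks by relative deadline (ascending):
  Task 5: deadline = 16
  Task 3: deadline = 24
  Task 1: deadline = 30
  Task 2: deadline = 36
  Task 4: deadline = 40
Priority order (highest first): [5, 3, 1, 2, 4]
Highest priority task = 5

5


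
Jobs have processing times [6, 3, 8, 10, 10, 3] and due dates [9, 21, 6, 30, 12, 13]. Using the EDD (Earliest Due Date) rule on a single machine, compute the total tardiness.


Sort by due date (EDD order): [(8, 6), (6, 9), (10, 12), (3, 13), (3, 21), (10, 30)]
Compute completion times and tardiness:
  Job 1: p=8, d=6, C=8, tardiness=max(0,8-6)=2
  Job 2: p=6, d=9, C=14, tardiness=max(0,14-9)=5
  Job 3: p=10, d=12, C=24, tardiness=max(0,24-12)=12
  Job 4: p=3, d=13, C=27, tardiness=max(0,27-13)=14
  Job 5: p=3, d=21, C=30, tardiness=max(0,30-21)=9
  Job 6: p=10, d=30, C=40, tardiness=max(0,40-30)=10
Total tardiness = 52

52


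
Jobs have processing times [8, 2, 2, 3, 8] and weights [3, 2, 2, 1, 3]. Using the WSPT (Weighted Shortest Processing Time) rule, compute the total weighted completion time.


Compute p/w ratios and sort ascending (WSPT): [(2, 2), (2, 2), (8, 3), (8, 3), (3, 1)]
Compute weighted completion times:
  Job (p=2,w=2): C=2, w*C=2*2=4
  Job (p=2,w=2): C=4, w*C=2*4=8
  Job (p=8,w=3): C=12, w*C=3*12=36
  Job (p=8,w=3): C=20, w*C=3*20=60
  Job (p=3,w=1): C=23, w*C=1*23=23
Total weighted completion time = 131

131


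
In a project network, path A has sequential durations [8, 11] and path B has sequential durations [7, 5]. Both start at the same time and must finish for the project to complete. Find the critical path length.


Path A total = 8 + 11 = 19
Path B total = 7 + 5 = 12
Critical path = longest path = max(19, 12) = 19

19


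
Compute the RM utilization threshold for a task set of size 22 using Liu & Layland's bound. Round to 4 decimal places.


Compute 2^(1/22) = 1.0320082797
Subtract 1: 1.0320082797 - 1 = 0.0320082797
Multiply by n: 22 * 0.0320082797 = 0.7041821534
Round to 4 dp: 0.7042

0.7042


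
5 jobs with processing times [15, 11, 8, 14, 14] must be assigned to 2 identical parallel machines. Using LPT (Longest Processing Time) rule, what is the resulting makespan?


Sort jobs in decreasing order (LPT): [15, 14, 14, 11, 8]
Assign each job to the least loaded machine:
  Machine 1: jobs [15, 11, 8], load = 34
  Machine 2: jobs [14, 14], load = 28
Makespan = max load = 34

34


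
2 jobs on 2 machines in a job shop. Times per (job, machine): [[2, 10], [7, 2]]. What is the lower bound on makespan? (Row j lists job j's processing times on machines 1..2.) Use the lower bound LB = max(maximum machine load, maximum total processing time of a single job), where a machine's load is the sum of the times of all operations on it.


Machine loads:
  Machine 1: 2 + 7 = 9
  Machine 2: 10 + 2 = 12
Max machine load = 12
Job totals:
  Job 1: 12
  Job 2: 9
Max job total = 12
Lower bound = max(12, 12) = 12

12


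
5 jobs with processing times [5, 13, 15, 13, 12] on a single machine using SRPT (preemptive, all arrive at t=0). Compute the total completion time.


Since all jobs arrive at t=0, SRPT equals SPT ordering.
SPT order: [5, 12, 13, 13, 15]
Completion times:
  Job 1: p=5, C=5
  Job 2: p=12, C=17
  Job 3: p=13, C=30
  Job 4: p=13, C=43
  Job 5: p=15, C=58
Total completion time = 5 + 17 + 30 + 43 + 58 = 153

153


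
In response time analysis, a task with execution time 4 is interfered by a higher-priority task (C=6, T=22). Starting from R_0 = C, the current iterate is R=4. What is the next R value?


R_next = C + ceil(R_prev / T_hp) * C_hp
ceil(4 / 22) = ceil(0.1818) = 1
Interference = 1 * 6 = 6
R_next = 4 + 6 = 10

10


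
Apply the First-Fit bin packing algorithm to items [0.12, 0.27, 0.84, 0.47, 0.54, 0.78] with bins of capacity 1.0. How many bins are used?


Place items sequentially using First-Fit:
  Item 0.12 -> new Bin 1
  Item 0.27 -> Bin 1 (now 0.39)
  Item 0.84 -> new Bin 2
  Item 0.47 -> Bin 1 (now 0.86)
  Item 0.54 -> new Bin 3
  Item 0.78 -> new Bin 4
Total bins used = 4

4


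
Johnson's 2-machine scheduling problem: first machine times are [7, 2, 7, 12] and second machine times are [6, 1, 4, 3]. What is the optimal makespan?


Apply Johnson's rule:
  Group 1 (a <= b): []
  Group 2 (a > b): [(1, 7, 6), (3, 7, 4), (4, 12, 3), (2, 2, 1)]
Optimal job order: [1, 3, 4, 2]
Schedule:
  Job 1: M1 done at 7, M2 done at 13
  Job 3: M1 done at 14, M2 done at 18
  Job 4: M1 done at 26, M2 done at 29
  Job 2: M1 done at 28, M2 done at 30
Makespan = 30

30


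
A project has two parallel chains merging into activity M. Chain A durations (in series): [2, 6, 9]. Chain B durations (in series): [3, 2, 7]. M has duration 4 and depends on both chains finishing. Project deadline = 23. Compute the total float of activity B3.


Forward pass: ES(B3) = sum of predecessors on chain B = 5
EF = ES + duration = 5 + 7 = 12
Backward pass: LF(M) = deadline = 23; LS(M) = 23 - 4 = 19
LF(B3) = LS(M) - sum(successors on chain B) = 19 - 0 = 19
LS = LF - duration = 19 - 7 = 12
Total float = LS - ES = 12 - 5 = 7

7


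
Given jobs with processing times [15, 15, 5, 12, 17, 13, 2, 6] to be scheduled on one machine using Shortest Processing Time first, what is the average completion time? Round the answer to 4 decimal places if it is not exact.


Sort jobs by processing time (SPT order): [2, 5, 6, 12, 13, 15, 15, 17]
Compute completion times sequentially:
  Job 1: processing = 2, completes at 2
  Job 2: processing = 5, completes at 7
  Job 3: processing = 6, completes at 13
  Job 4: processing = 12, completes at 25
  Job 5: processing = 13, completes at 38
  Job 6: processing = 15, completes at 53
  Job 7: processing = 15, completes at 68
  Job 8: processing = 17, completes at 85
Sum of completion times = 291
Average completion time = 291/8 = 36.375

36.375


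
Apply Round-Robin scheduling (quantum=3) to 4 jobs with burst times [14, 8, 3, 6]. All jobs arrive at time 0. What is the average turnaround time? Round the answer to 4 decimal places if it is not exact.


Time quantum = 3
Execution trace:
  J1 runs 3 units, time = 3
  J2 runs 3 units, time = 6
  J3 runs 3 units, time = 9
  J4 runs 3 units, time = 12
  J1 runs 3 units, time = 15
  J2 runs 3 units, time = 18
  J4 runs 3 units, time = 21
  J1 runs 3 units, time = 24
  J2 runs 2 units, time = 26
  J1 runs 3 units, time = 29
  J1 runs 2 units, time = 31
Finish times: [31, 26, 9, 21]
Average turnaround = 87/4 = 21.75

21.75


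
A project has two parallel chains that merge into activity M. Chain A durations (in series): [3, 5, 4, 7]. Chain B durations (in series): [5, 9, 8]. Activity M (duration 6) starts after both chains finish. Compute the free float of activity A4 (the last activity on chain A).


ES(A4) = sum of predecessors on chain A = 12
EF(A4) = ES + duration = 12 + 7 = 19
Successor of A4 is M. ES(M) = max(sum(A), sum(B)) = max(19, 22) = 22
Free float = ES(successor) - EF(current) = 22 - 19 = 3

3


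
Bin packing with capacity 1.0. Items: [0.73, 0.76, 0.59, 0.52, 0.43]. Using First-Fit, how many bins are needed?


Place items sequentially using First-Fit:
  Item 0.73 -> new Bin 1
  Item 0.76 -> new Bin 2
  Item 0.59 -> new Bin 3
  Item 0.52 -> new Bin 4
  Item 0.43 -> Bin 4 (now 0.95)
Total bins used = 4

4


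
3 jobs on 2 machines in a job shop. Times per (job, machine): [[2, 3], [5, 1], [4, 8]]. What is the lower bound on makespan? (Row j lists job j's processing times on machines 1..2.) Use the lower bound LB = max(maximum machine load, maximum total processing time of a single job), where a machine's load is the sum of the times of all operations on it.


Machine loads:
  Machine 1: 2 + 5 + 4 = 11
  Machine 2: 3 + 1 + 8 = 12
Max machine load = 12
Job totals:
  Job 1: 5
  Job 2: 6
  Job 3: 12
Max job total = 12
Lower bound = max(12, 12) = 12

12


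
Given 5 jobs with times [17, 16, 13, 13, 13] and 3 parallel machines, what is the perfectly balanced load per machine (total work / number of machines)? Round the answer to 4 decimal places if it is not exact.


Total processing time = 17 + 16 + 13 + 13 + 13 = 72
Number of machines = 3
Ideal balanced load = 72 / 3 = 24.0

24.0


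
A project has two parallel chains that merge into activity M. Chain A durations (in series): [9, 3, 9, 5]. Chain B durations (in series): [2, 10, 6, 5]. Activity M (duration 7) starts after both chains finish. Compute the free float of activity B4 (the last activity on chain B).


ES(B4) = sum of predecessors on chain B = 18
EF(B4) = ES + duration = 18 + 5 = 23
Successor of B4 is M. ES(M) = max(sum(A), sum(B)) = max(26, 23) = 26
Free float = ES(successor) - EF(current) = 26 - 23 = 3

3


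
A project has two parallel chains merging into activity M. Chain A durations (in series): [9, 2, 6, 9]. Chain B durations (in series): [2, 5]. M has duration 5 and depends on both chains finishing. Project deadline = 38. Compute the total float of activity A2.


Forward pass: ES(A2) = sum of predecessors on chain A = 9
EF = ES + duration = 9 + 2 = 11
Backward pass: LF(M) = deadline = 38; LS(M) = 38 - 5 = 33
LF(A2) = LS(M) - sum(successors on chain A) = 33 - 15 = 18
LS = LF - duration = 18 - 2 = 16
Total float = LS - ES = 16 - 9 = 7

7


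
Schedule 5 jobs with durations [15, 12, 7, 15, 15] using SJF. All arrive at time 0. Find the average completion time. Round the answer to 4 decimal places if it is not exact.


SJF order (ascending): [7, 12, 15, 15, 15]
Completion times:
  Job 1: burst=7, C=7
  Job 2: burst=12, C=19
  Job 3: burst=15, C=34
  Job 4: burst=15, C=49
  Job 5: burst=15, C=64
Average completion = 173/5 = 34.6

34.6


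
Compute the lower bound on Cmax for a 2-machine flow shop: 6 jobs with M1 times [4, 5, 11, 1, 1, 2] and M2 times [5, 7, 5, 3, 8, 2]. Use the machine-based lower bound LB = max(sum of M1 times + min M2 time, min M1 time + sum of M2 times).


LB1 = sum(M1 times) + min(M2 times) = 24 + 2 = 26
LB2 = min(M1 times) + sum(M2 times) = 1 + 30 = 31
Lower bound = max(LB1, LB2) = max(26, 31) = 31

31


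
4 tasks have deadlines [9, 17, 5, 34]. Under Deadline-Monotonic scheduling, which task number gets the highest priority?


Sort tasks by relative deadline (ascending):
  Task 3: deadline = 5
  Task 1: deadline = 9
  Task 2: deadline = 17
  Task 4: deadline = 34
Priority order (highest first): [3, 1, 2, 4]
Highest priority task = 3

3


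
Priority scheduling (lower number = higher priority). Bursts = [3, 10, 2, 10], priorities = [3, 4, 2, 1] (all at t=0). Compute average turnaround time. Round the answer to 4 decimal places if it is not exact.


Sort by priority (ascending = highest first):
Order: [(1, 10), (2, 2), (3, 3), (4, 10)]
Completion times:
  Priority 1, burst=10, C=10
  Priority 2, burst=2, C=12
  Priority 3, burst=3, C=15
  Priority 4, burst=10, C=25
Average turnaround = 62/4 = 15.5

15.5


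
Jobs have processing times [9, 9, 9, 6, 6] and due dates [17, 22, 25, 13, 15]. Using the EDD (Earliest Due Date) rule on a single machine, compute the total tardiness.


Sort by due date (EDD order): [(6, 13), (6, 15), (9, 17), (9, 22), (9, 25)]
Compute completion times and tardiness:
  Job 1: p=6, d=13, C=6, tardiness=max(0,6-13)=0
  Job 2: p=6, d=15, C=12, tardiness=max(0,12-15)=0
  Job 3: p=9, d=17, C=21, tardiness=max(0,21-17)=4
  Job 4: p=9, d=22, C=30, tardiness=max(0,30-22)=8
  Job 5: p=9, d=25, C=39, tardiness=max(0,39-25)=14
Total tardiness = 26

26


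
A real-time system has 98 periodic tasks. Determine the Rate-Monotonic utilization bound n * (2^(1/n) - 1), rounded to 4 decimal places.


Compute 2^(1/98) = 1.0070980027
Subtract 1: 1.0070980027 - 1 = 0.0070980027
Multiply by n: 98 * 0.0070980027 = 0.6956042646
Round to 4 dp: 0.6956

0.6956


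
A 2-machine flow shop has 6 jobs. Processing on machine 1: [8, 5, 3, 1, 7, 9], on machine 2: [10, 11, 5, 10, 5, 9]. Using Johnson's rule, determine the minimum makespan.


Apply Johnson's rule:
  Group 1 (a <= b): [(4, 1, 10), (3, 3, 5), (2, 5, 11), (1, 8, 10), (6, 9, 9)]
  Group 2 (a > b): [(5, 7, 5)]
Optimal job order: [4, 3, 2, 1, 6, 5]
Schedule:
  Job 4: M1 done at 1, M2 done at 11
  Job 3: M1 done at 4, M2 done at 16
  Job 2: M1 done at 9, M2 done at 27
  Job 1: M1 done at 17, M2 done at 37
  Job 6: M1 done at 26, M2 done at 46
  Job 5: M1 done at 33, M2 done at 51
Makespan = 51

51


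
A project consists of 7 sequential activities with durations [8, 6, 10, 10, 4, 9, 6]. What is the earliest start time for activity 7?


Activity 7 starts after activities 1 through 6 complete.
Predecessor durations: [8, 6, 10, 10, 4, 9]
ES = 8 + 6 + 10 + 10 + 4 + 9 = 47

47


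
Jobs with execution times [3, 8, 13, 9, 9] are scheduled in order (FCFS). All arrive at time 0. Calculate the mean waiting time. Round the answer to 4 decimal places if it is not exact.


FCFS order (as given): [3, 8, 13, 9, 9]
Waiting times:
  Job 1: wait = 0
  Job 2: wait = 3
  Job 3: wait = 11
  Job 4: wait = 24
  Job 5: wait = 33
Sum of waiting times = 71
Average waiting time = 71/5 = 14.2

14.2


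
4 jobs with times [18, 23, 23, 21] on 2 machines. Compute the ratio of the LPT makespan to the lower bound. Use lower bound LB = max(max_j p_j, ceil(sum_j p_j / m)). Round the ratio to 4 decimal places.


LPT order: [23, 23, 21, 18]
Machine loads after assignment: [44, 41]
LPT makespan = 44
Lower bound = max(max_job, ceil(total/2)) = max(23, 43) = 43
Ratio = 44 / 43 = 1.0233

1.0233


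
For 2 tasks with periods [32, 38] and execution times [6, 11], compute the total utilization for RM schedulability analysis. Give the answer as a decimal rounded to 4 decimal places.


Compute individual utilizations (exact fractions):
  Task 1: C/T = 6/32 = 3/16 (approx. 0.1875)
  Task 2: C/T = 11/38 (approx. 0.2895)
Total utilization U = 3/16 + 11/38 = 145/304
Rounded to 4 decimal places: U = 0.4770
RM (Liu & Layland) bound for 2 tasks = 0.828427; compare with U = 145/304 (approx. 0.476974)
U <= bound, so schedulable by RM sufficient condition.

0.4770


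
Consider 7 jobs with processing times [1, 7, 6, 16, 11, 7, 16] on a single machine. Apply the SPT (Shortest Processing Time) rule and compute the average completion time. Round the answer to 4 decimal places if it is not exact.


Sort jobs by processing time (SPT order): [1, 6, 7, 7, 11, 16, 16]
Compute completion times sequentially:
  Job 1: processing = 1, completes at 1
  Job 2: processing = 6, completes at 7
  Job 3: processing = 7, completes at 14
  Job 4: processing = 7, completes at 21
  Job 5: processing = 11, completes at 32
  Job 6: processing = 16, completes at 48
  Job 7: processing = 16, completes at 64
Sum of completion times = 187
Average completion time = 187/7 = 26.7143

26.7143


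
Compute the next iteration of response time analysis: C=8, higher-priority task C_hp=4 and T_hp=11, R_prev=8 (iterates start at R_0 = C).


R_next = C + ceil(R_prev / T_hp) * C_hp
ceil(8 / 11) = ceil(0.7273) = 1
Interference = 1 * 4 = 4
R_next = 8 + 4 = 12

12


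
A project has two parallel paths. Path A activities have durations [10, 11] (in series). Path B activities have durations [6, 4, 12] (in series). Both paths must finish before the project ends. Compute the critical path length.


Path A total = 10 + 11 = 21
Path B total = 6 + 4 + 12 = 22
Critical path = longest path = max(21, 22) = 22

22


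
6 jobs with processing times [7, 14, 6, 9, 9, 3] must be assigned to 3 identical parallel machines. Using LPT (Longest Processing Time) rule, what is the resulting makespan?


Sort jobs in decreasing order (LPT): [14, 9, 9, 7, 6, 3]
Assign each job to the least loaded machine:
  Machine 1: jobs [14, 3], load = 17
  Machine 2: jobs [9, 7], load = 16
  Machine 3: jobs [9, 6], load = 15
Makespan = max load = 17

17


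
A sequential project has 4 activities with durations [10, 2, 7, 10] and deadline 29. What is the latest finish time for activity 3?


LF(activity 3) = deadline - sum of successor durations
Successors: activities 4 through 4 with durations [10]
Sum of successor durations = 10
LF = 29 - 10 = 19

19


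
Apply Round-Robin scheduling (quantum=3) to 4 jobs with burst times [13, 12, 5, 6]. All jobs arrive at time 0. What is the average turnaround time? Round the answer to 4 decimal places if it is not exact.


Time quantum = 3
Execution trace:
  J1 runs 3 units, time = 3
  J2 runs 3 units, time = 6
  J3 runs 3 units, time = 9
  J4 runs 3 units, time = 12
  J1 runs 3 units, time = 15
  J2 runs 3 units, time = 18
  J3 runs 2 units, time = 20
  J4 runs 3 units, time = 23
  J1 runs 3 units, time = 26
  J2 runs 3 units, time = 29
  J1 runs 3 units, time = 32
  J2 runs 3 units, time = 35
  J1 runs 1 units, time = 36
Finish times: [36, 35, 20, 23]
Average turnaround = 114/4 = 28.5

28.5


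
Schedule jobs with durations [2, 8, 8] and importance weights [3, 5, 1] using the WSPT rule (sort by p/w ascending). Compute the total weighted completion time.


Compute p/w ratios and sort ascending (WSPT): [(2, 3), (8, 5), (8, 1)]
Compute weighted completion times:
  Job (p=2,w=3): C=2, w*C=3*2=6
  Job (p=8,w=5): C=10, w*C=5*10=50
  Job (p=8,w=1): C=18, w*C=1*18=18
Total weighted completion time = 74

74


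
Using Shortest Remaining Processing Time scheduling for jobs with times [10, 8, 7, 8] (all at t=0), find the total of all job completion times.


Since all jobs arrive at t=0, SRPT equals SPT ordering.
SPT order: [7, 8, 8, 10]
Completion times:
  Job 1: p=7, C=7
  Job 2: p=8, C=15
  Job 3: p=8, C=23
  Job 4: p=10, C=33
Total completion time = 7 + 15 + 23 + 33 = 78

78


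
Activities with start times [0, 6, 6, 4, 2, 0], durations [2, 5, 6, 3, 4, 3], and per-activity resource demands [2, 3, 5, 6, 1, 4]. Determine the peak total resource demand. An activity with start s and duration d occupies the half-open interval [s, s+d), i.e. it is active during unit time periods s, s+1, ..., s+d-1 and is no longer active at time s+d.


Each activity i is active on [start_i, start_i + duration_i).
Compute total resource usage per time slot:
  t=0: active resources = [2, 4], total = 6
  t=1: active resources = [2, 4], total = 6
  t=2: active resources = [1, 4], total = 5
  t=3: active resources = [1], total = 1
  t=4: active resources = [6, 1], total = 7
  t=5: active resources = [6, 1], total = 7
  t=6: active resources = [3, 5, 6], total = 14
  t=7: active resources = [3, 5], total = 8
  t=8: active resources = [3, 5], total = 8
  t=9: active resources = [3, 5], total = 8
  t=10: active resources = [3, 5], total = 8
  t=11: active resources = [5], total = 5
Peak resource demand = 14

14


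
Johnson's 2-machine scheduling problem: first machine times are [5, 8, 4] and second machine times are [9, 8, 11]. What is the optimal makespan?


Apply Johnson's rule:
  Group 1 (a <= b): [(3, 4, 11), (1, 5, 9), (2, 8, 8)]
  Group 2 (a > b): []
Optimal job order: [3, 1, 2]
Schedule:
  Job 3: M1 done at 4, M2 done at 15
  Job 1: M1 done at 9, M2 done at 24
  Job 2: M1 done at 17, M2 done at 32
Makespan = 32

32


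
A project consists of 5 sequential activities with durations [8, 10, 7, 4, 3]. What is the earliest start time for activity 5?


Activity 5 starts after activities 1 through 4 complete.
Predecessor durations: [8, 10, 7, 4]
ES = 8 + 10 + 7 + 4 = 29

29


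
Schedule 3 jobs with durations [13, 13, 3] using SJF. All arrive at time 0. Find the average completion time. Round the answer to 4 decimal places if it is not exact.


SJF order (ascending): [3, 13, 13]
Completion times:
  Job 1: burst=3, C=3
  Job 2: burst=13, C=16
  Job 3: burst=13, C=29
Average completion = 48/3 = 16.0

16.0


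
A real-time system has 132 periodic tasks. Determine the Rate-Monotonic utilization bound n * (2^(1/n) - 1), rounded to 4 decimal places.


Compute 2^(1/132) = 1.0052649263
Subtract 1: 1.0052649263 - 1 = 0.0052649263
Multiply by n: 132 * 0.0052649263 = 0.6949702716
Round to 4 dp: 0.6950

0.6950


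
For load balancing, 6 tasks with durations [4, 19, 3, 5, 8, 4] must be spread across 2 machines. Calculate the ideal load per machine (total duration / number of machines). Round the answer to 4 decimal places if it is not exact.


Total processing time = 4 + 19 + 3 + 5 + 8 + 4 = 43
Number of machines = 2
Ideal balanced load = 43 / 2 = 21.5

21.5


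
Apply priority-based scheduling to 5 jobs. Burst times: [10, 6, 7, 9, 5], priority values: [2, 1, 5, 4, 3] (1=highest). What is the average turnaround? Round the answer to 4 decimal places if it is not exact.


Sort by priority (ascending = highest first):
Order: [(1, 6), (2, 10), (3, 5), (4, 9), (5, 7)]
Completion times:
  Priority 1, burst=6, C=6
  Priority 2, burst=10, C=16
  Priority 3, burst=5, C=21
  Priority 4, burst=9, C=30
  Priority 5, burst=7, C=37
Average turnaround = 110/5 = 22.0

22.0


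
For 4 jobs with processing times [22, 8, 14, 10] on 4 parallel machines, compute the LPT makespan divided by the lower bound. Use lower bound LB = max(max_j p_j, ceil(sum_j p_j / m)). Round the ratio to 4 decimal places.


LPT order: [22, 14, 10, 8]
Machine loads after assignment: [22, 14, 10, 8]
LPT makespan = 22
Lower bound = max(max_job, ceil(total/4)) = max(22, 14) = 22
Ratio = 22 / 22 = 1.0

1.0


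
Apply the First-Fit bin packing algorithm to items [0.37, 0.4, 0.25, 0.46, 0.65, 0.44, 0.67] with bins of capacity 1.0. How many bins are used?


Place items sequentially using First-Fit:
  Item 0.37 -> new Bin 1
  Item 0.4 -> Bin 1 (now 0.77)
  Item 0.25 -> new Bin 2
  Item 0.46 -> Bin 2 (now 0.71)
  Item 0.65 -> new Bin 3
  Item 0.44 -> new Bin 4
  Item 0.67 -> new Bin 5
Total bins used = 5

5


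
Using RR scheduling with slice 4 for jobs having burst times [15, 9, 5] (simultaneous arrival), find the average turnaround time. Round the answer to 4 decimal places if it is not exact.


Time quantum = 4
Execution trace:
  J1 runs 4 units, time = 4
  J2 runs 4 units, time = 8
  J3 runs 4 units, time = 12
  J1 runs 4 units, time = 16
  J2 runs 4 units, time = 20
  J3 runs 1 units, time = 21
  J1 runs 4 units, time = 25
  J2 runs 1 units, time = 26
  J1 runs 3 units, time = 29
Finish times: [29, 26, 21]
Average turnaround = 76/3 = 25.3333

25.3333


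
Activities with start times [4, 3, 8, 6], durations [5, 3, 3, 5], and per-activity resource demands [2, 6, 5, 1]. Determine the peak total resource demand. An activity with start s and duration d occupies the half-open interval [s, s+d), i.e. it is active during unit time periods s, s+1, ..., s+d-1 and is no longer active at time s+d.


Each activity i is active on [start_i, start_i + duration_i).
Compute total resource usage per time slot:
  t=0: active resources = [], total = 0
  t=1: active resources = [], total = 0
  t=2: active resources = [], total = 0
  t=3: active resources = [6], total = 6
  t=4: active resources = [2, 6], total = 8
  t=5: active resources = [2, 6], total = 8
  t=6: active resources = [2, 1], total = 3
  t=7: active resources = [2, 1], total = 3
  t=8: active resources = [2, 5, 1], total = 8
  t=9: active resources = [5, 1], total = 6
  t=10: active resources = [5, 1], total = 6
Peak resource demand = 8

8


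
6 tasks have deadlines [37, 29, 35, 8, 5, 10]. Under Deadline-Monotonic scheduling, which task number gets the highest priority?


Sort tasks by relative deadline (ascending):
  Task 5: deadline = 5
  Task 4: deadline = 8
  Task 6: deadline = 10
  Task 2: deadline = 29
  Task 3: deadline = 35
  Task 1: deadline = 37
Priority order (highest first): [5, 4, 6, 2, 3, 1]
Highest priority task = 5

5


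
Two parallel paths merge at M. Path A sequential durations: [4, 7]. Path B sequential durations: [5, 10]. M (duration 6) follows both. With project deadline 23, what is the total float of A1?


Forward pass: ES(A1) = sum of predecessors on chain A = 0
EF = ES + duration = 0 + 4 = 4
Backward pass: LF(M) = deadline = 23; LS(M) = 23 - 6 = 17
LF(A1) = LS(M) - sum(successors on chain A) = 17 - 7 = 10
LS = LF - duration = 10 - 4 = 6
Total float = LS - ES = 6 - 0 = 6

6


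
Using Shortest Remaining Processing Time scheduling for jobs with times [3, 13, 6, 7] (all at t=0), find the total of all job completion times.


Since all jobs arrive at t=0, SRPT equals SPT ordering.
SPT order: [3, 6, 7, 13]
Completion times:
  Job 1: p=3, C=3
  Job 2: p=6, C=9
  Job 3: p=7, C=16
  Job 4: p=13, C=29
Total completion time = 3 + 9 + 16 + 29 = 57

57


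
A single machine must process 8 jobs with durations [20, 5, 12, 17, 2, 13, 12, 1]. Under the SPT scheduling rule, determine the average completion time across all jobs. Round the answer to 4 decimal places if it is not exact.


Sort jobs by processing time (SPT order): [1, 2, 5, 12, 12, 13, 17, 20]
Compute completion times sequentially:
  Job 1: processing = 1, completes at 1
  Job 2: processing = 2, completes at 3
  Job 3: processing = 5, completes at 8
  Job 4: processing = 12, completes at 20
  Job 5: processing = 12, completes at 32
  Job 6: processing = 13, completes at 45
  Job 7: processing = 17, completes at 62
  Job 8: processing = 20, completes at 82
Sum of completion times = 253
Average completion time = 253/8 = 31.625

31.625


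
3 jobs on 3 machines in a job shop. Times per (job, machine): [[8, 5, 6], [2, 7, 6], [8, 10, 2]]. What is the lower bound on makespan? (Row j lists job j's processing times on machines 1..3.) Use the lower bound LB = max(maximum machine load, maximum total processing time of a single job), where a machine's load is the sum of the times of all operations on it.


Machine loads:
  Machine 1: 8 + 2 + 8 = 18
  Machine 2: 5 + 7 + 10 = 22
  Machine 3: 6 + 6 + 2 = 14
Max machine load = 22
Job totals:
  Job 1: 19
  Job 2: 15
  Job 3: 20
Max job total = 20
Lower bound = max(22, 20) = 22

22


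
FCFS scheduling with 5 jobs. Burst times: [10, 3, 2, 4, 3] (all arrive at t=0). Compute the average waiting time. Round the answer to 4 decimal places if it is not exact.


FCFS order (as given): [10, 3, 2, 4, 3]
Waiting times:
  Job 1: wait = 0
  Job 2: wait = 10
  Job 3: wait = 13
  Job 4: wait = 15
  Job 5: wait = 19
Sum of waiting times = 57
Average waiting time = 57/5 = 11.4

11.4


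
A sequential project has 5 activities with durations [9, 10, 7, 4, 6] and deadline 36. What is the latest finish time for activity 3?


LF(activity 3) = deadline - sum of successor durations
Successors: activities 4 through 5 with durations [4, 6]
Sum of successor durations = 10
LF = 36 - 10 = 26

26


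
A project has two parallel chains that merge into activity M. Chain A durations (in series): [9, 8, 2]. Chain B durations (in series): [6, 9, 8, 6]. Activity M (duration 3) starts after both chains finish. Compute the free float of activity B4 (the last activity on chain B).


ES(B4) = sum of predecessors on chain B = 23
EF(B4) = ES + duration = 23 + 6 = 29
Successor of B4 is M. ES(M) = max(sum(A), sum(B)) = max(19, 29) = 29
Free float = ES(successor) - EF(current) = 29 - 29 = 0

0


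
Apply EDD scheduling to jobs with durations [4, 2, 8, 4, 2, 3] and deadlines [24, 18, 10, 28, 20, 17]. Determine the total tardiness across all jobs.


Sort by due date (EDD order): [(8, 10), (3, 17), (2, 18), (2, 20), (4, 24), (4, 28)]
Compute completion times and tardiness:
  Job 1: p=8, d=10, C=8, tardiness=max(0,8-10)=0
  Job 2: p=3, d=17, C=11, tardiness=max(0,11-17)=0
  Job 3: p=2, d=18, C=13, tardiness=max(0,13-18)=0
  Job 4: p=2, d=20, C=15, tardiness=max(0,15-20)=0
  Job 5: p=4, d=24, C=19, tardiness=max(0,19-24)=0
  Job 6: p=4, d=28, C=23, tardiness=max(0,23-28)=0
Total tardiness = 0

0


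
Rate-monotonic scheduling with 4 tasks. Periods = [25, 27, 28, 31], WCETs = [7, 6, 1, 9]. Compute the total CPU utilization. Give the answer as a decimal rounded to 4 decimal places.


Compute individual utilizations (exact fractions):
  Task 1: C/T = 7/25 (approx. 0.28)
  Task 2: C/T = 6/27 = 2/9 (approx. 0.2222)
  Task 3: C/T = 1/28 (approx. 0.0357)
  Task 4: C/T = 9/31 (approx. 0.2903)
Total utilization U = 7/25 + 2/9 + 1/28 + 9/31 = 161759/195300
Rounded to 4 decimal places: U = 0.8283
RM (Liu & Layland) bound for 4 tasks = 0.756828; compare with U = 161759/195300 (approx. 0.828259)
bound < U <= 1, so the RM sufficient condition is not met (inconclusive; an exact test such as response-time analysis is needed).

0.8283


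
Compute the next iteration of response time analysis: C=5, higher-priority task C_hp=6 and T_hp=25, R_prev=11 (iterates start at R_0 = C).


R_next = C + ceil(R_prev / T_hp) * C_hp
ceil(11 / 25) = ceil(0.44) = 1
Interference = 1 * 6 = 6
R_next = 5 + 6 = 11
R_next = R_prev, so the iteration has converged (response time = 11).

11


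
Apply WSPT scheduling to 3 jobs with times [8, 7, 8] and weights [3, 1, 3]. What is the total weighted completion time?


Compute p/w ratios and sort ascending (WSPT): [(8, 3), (8, 3), (7, 1)]
Compute weighted completion times:
  Job (p=8,w=3): C=8, w*C=3*8=24
  Job (p=8,w=3): C=16, w*C=3*16=48
  Job (p=7,w=1): C=23, w*C=1*23=23
Total weighted completion time = 95

95


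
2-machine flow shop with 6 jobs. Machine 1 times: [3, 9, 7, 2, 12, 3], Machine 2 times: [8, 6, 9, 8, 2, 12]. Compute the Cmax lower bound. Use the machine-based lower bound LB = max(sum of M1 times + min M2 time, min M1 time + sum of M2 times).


LB1 = sum(M1 times) + min(M2 times) = 36 + 2 = 38
LB2 = min(M1 times) + sum(M2 times) = 2 + 45 = 47
Lower bound = max(LB1, LB2) = max(38, 47) = 47

47
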